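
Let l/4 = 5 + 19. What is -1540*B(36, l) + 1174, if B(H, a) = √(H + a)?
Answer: 1174 - 3080*√33 ≈ -16519.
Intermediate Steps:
l = 96 (l = 4*(5 + 19) = 4*24 = 96)
-1540*B(36, l) + 1174 = -1540*√(36 + 96) + 1174 = -3080*√33 + 1174 = 1174 - 3080*√33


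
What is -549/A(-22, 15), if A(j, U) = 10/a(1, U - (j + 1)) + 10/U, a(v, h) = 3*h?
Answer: -29646/41 ≈ -723.07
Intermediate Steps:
A(j, U) = 10/U + 10/(-3 - 3*j + 3*U) (A(j, U) = 10/((3*(U - (j + 1)))) + 10/U = 10/((3*(U - (1 + j)))) + 10/U = 10/((3*(U + (-1 - j)))) + 10/U = 10/((3*(-1 + U - j))) + 10/U = 10/(-3 - 3*j + 3*U) + 10/U = 10/U + 10/(-3 - 3*j + 3*U))
-549/A(-22, 15) = -549*9*(1 - 22 - 1*15)/(2*(3 - 4*15 + 3*(-22))) = -549*9*(1 - 22 - 15)/(2*(3 - 60 - 66)) = -549/((10/3)*(1/15)*(-123)/(-36)) = -549/((10/3)*(1/15)*(-1/36)*(-123)) = -549/41/54 = -549*54/41 = -29646/41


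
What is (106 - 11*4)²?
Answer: 3844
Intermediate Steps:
(106 - 11*4)² = (106 - 44)² = 62² = 3844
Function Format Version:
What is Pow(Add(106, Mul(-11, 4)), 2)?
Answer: 3844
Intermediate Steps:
Pow(Add(106, Mul(-11, 4)), 2) = Pow(Add(106, -44), 2) = Pow(62, 2) = 3844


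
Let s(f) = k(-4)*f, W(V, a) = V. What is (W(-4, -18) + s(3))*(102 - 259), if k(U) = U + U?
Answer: 4396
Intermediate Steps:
k(U) = 2*U
s(f) = -8*f (s(f) = (2*(-4))*f = -8*f)
(W(-4, -18) + s(3))*(102 - 259) = (-4 - 8*3)*(102 - 259) = (-4 - 24)*(-157) = -28*(-157) = 4396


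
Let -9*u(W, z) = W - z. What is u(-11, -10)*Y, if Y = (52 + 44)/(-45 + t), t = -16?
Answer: -32/183 ≈ -0.17486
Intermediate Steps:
u(W, z) = -W/9 + z/9 (u(W, z) = -(W - z)/9 = -W/9 + z/9)
Y = -96/61 (Y = (52 + 44)/(-45 - 16) = 96/(-61) = 96*(-1/61) = -96/61 ≈ -1.5738)
u(-11, -10)*Y = (-⅑*(-11) + (⅑)*(-10))*(-96/61) = (11/9 - 10/9)*(-96/61) = (⅑)*(-96/61) = -32/183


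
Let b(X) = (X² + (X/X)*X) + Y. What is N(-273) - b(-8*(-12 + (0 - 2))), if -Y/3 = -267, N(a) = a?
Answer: -13730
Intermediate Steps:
Y = 801 (Y = -3*(-267) = 801)
b(X) = 801 + X + X² (b(X) = (X² + (X/X)*X) + 801 = (X² + 1*X) + 801 = (X² + X) + 801 = (X + X²) + 801 = 801 + X + X²)
N(-273) - b(-8*(-12 + (0 - 2))) = -273 - (801 - 8*(-12 + (0 - 2)) + (-8*(-12 + (0 - 2)))²) = -273 - (801 - 8*(-12 - 2) + (-8*(-12 - 2))²) = -273 - (801 - 8*(-14) + (-8*(-14))²) = -273 - (801 + 112 + 112²) = -273 - (801 + 112 + 12544) = -273 - 1*13457 = -273 - 13457 = -13730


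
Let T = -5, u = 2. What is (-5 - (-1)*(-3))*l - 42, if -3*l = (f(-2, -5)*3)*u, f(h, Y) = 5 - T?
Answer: 118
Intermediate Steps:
f(h, Y) = 10 (f(h, Y) = 5 - 1*(-5) = 5 + 5 = 10)
l = -20 (l = -10*3*2/3 = -10*2 = -⅓*60 = -20)
(-5 - (-1)*(-3))*l - 42 = (-5 - (-1)*(-3))*(-20) - 42 = (-5 - 1*3)*(-20) - 42 = (-5 - 3)*(-20) - 42 = -8*(-20) - 42 = 160 - 42 = 118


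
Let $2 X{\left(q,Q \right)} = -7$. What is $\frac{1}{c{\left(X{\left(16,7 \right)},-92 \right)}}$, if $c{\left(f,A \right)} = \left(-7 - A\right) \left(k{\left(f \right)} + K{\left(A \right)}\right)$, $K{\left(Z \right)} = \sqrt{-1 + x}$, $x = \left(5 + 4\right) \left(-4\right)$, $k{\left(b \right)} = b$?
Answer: $- \frac{14}{16745} - \frac{4 i \sqrt{37}}{16745} \approx -0.00083607 - 0.001453 i$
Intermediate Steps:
$X{\left(q,Q \right)} = - \frac{7}{2}$ ($X{\left(q,Q \right)} = \frac{1}{2} \left(-7\right) = - \frac{7}{2}$)
$x = -36$ ($x = 9 \left(-4\right) = -36$)
$K{\left(Z \right)} = i \sqrt{37}$ ($K{\left(Z \right)} = \sqrt{-1 - 36} = \sqrt{-37} = i \sqrt{37}$)
$c{\left(f,A \right)} = \left(-7 - A\right) \left(f + i \sqrt{37}\right)$
$\frac{1}{c{\left(X{\left(16,7 \right)},-92 \right)}} = \frac{1}{\left(-7\right) \left(- \frac{7}{2}\right) - \left(-92\right) \left(- \frac{7}{2}\right) - 7 i \sqrt{37} - i \left(-92\right) \sqrt{37}} = \frac{1}{\frac{49}{2} - 322 - 7 i \sqrt{37} + 92 i \sqrt{37}} = \frac{1}{- \frac{595}{2} + 85 i \sqrt{37}}$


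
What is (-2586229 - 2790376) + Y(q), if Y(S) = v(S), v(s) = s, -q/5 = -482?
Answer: -5374195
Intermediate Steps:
q = 2410 (q = -5*(-482) = 2410)
Y(S) = S
(-2586229 - 2790376) + Y(q) = (-2586229 - 2790376) + 2410 = -5376605 + 2410 = -5374195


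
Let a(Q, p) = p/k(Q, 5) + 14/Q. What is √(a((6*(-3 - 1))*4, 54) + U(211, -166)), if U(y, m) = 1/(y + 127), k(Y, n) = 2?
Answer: √653595/156 ≈ 5.1824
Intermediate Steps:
U(y, m) = 1/(127 + y)
a(Q, p) = p/2 + 14/Q
√(a((6*(-3 - 1))*4, 54) + U(211, -166)) = √(((½)*54 + 14/(((6*(-3 - 1))*4))) + 1/(127 + 211)) = √((27 + 14/(((6*(-4))*4))) + 1/338) = √((27 + 14/((-24*4))) + 1/338) = √((27 + 14/(-96)) + 1/338) = √((27 + 14*(-1/96)) + 1/338) = √((27 - 7/48) + 1/338) = √(1289/48 + 1/338) = √(217865/8112) = √653595/156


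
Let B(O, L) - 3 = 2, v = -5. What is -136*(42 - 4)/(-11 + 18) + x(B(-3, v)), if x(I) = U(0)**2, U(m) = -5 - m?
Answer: -4993/7 ≈ -713.29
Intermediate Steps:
B(O, L) = 5 (B(O, L) = 3 + 2 = 5)
x(I) = 25 (x(I) = (-5 - 1*0)**2 = (-5 + 0)**2 = (-5)**2 = 25)
-136*(42 - 4)/(-11 + 18) + x(B(-3, v)) = -136*(42 - 4)/(-11 + 18) + 25 = -5168/7 + 25 = -4993/7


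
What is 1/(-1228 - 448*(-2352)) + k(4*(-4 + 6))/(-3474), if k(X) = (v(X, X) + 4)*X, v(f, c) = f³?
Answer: -904020799/760796736 ≈ -1.1883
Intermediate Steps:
k(X) = X*(4 + X³) (k(X) = (X³ + 4)*X = (4 + X³)*X = X*(4 + X³))
1/(-1228 - 448*(-2352)) + k(4*(-4 + 6))/(-3474) = 1/(-1228 - 448*(-2352)) + ((4*(-4 + 6))*(4 + (4*(-4 + 6))³))/(-3474) = -1/2352/(-1676) + ((4*2)*(4 + (4*2)³))*(-1/3474) = -1/1676*(-1/2352) + (8*(4 + 8³))*(-1/3474) = 1/3941952 + (8*(4 + 512))*(-1/3474) = 1/3941952 + (8*516)*(-1/3474) = 1/3941952 + 4128*(-1/3474) = 1/3941952 - 688/579 = -904020799/760796736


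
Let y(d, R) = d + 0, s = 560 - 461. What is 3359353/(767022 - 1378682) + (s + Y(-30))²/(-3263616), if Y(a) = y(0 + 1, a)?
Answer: -10082495221/1834764120 ≈ -5.4953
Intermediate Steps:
s = 99
y(d, R) = d
Y(a) = 1 (Y(a) = 0 + 1 = 1)
3359353/(767022 - 1378682) + (s + Y(-30))²/(-3263616) = 3359353/(767022 - 1378682) + (99 + 1)²/(-3263616) = 3359353/(-611660) + 100²*(-1/3263616) = 3359353*(-1/611660) + 10000*(-1/3263616) = -197609/35980 - 625/203976 = -10082495221/1834764120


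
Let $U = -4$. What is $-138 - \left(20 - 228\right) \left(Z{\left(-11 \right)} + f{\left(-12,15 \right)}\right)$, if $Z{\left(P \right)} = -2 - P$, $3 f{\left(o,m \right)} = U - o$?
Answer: $\frac{6866}{3} \approx 2288.7$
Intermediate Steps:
$f{\left(o,m \right)} = - \frac{4}{3} - \frac{o}{3}$ ($f{\left(o,m \right)} = \frac{-4 - o}{3} = - \frac{4}{3} - \frac{o}{3}$)
$-138 - \left(20 - 228\right) \left(Z{\left(-11 \right)} + f{\left(-12,15 \right)}\right) = -138 - \left(20 - 228\right) \left(\left(-2 - -11\right) - - \frac{8}{3}\right) = -138 - - 208 \left(\left(-2 + 11\right) + \left(- \frac{4}{3} + 4\right)\right) = -138 - - 208 \left(9 + \frac{8}{3}\right) = -138 - \left(-208\right) \frac{35}{3} = -138 - - \frac{7280}{3} = -138 + \frac{7280}{3} = \frac{6866}{3}$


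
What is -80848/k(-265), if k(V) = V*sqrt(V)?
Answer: -80848*I*sqrt(265)/70225 ≈ -18.741*I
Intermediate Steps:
k(V) = V**(3/2)
-80848/k(-265) = -80848*I*sqrt(265)/70225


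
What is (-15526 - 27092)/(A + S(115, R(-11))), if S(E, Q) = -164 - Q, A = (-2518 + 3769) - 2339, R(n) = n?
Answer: 42618/1241 ≈ 34.342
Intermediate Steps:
A = -1088 (A = 1251 - 2339 = -1088)
(-15526 - 27092)/(A + S(115, R(-11))) = (-15526 - 27092)/(-1088 + (-164 - 1*(-11))) = -42618/(-1088 + (-164 + 11)) = -42618/(-1088 - 153) = -42618/(-1241) = -42618*(-1/1241) = 42618/1241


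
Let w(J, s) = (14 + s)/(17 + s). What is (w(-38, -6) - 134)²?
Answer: 2149156/121 ≈ 17762.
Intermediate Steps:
w(J, s) = (14 + s)/(17 + s)
(w(-38, -6) - 134)² = ((14 - 6)/(17 - 6) - 134)² = (8/11 - 134)² = (-1466/11)² = 2149156/121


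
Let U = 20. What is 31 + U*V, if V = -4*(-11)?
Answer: 911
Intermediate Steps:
V = 44
31 + U*V = 31 + 20*44 = 31 + 880 = 911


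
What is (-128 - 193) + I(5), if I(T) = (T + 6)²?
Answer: -200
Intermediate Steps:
I(T) = (6 + T)²
(-128 - 193) + I(5) = (-128 - 193) + (6 + 5)² = -321 + 11² = -321 + 121 = -200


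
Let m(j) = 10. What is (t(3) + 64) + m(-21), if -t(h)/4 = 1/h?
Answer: 218/3 ≈ 72.667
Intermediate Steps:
t(h) = -4/h
(t(3) + 64) + m(-21) = (-4/3 + 64) + 10 = 188/3 + 10 = 218/3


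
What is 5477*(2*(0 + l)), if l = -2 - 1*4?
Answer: -65724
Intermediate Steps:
l = -6 (l = -2 - 4 = -6)
5477*(2*(0 + l)) = 5477*(2*(0 - 6)) = 5477*(2*(-6)) = 5477*(-12) = -65724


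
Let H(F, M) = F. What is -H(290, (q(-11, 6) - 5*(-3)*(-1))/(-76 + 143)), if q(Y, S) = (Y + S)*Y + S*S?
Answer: -290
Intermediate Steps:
q(Y, S) = S² + Y*(S + Y) (q(Y, S) = (S + Y)*Y + S² = Y*(S + Y) + S² = S² + Y*(S + Y))
-H(290, (q(-11, 6) - 5*(-3)*(-1))/(-76 + 143)) = -1*290 = -290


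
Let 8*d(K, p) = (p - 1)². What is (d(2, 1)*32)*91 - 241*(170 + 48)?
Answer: -52538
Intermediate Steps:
d(K, p) = (-1 + p)²/8 (d(K, p) = (p - 1)²/8 = (-1 + p)²/8)
(d(2, 1)*32)*91 - 241*(170 + 48) = (((-1 + 1)²/8)*32)*91 - 241*(170 + 48) = (((⅛)*0²)*32)*91 - 241*218 = (((⅛)*0)*32)*91 - 52538 = (0*32)*91 - 52538 = 0*91 - 52538 = 0 - 52538 = -52538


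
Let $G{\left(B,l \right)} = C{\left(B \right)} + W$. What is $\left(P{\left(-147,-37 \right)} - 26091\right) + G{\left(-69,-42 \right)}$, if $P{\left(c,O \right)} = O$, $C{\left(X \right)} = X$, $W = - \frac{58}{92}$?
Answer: $- \frac{1205091}{46} \approx -26198.0$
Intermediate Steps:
$W = - \frac{29}{46}$ ($W = \left(-58\right) \frac{1}{92} = - \frac{29}{46} \approx -0.63043$)
$G{\left(B,l \right)} = - \frac{29}{46} + B$ ($G{\left(B,l \right)} = B - \frac{29}{46} = - \frac{29}{46} + B$)
$\left(P{\left(-147,-37 \right)} - 26091\right) + G{\left(-69,-42 \right)} = \left(-37 - 26091\right) - \frac{3203}{46} = -26128 - \frac{3203}{46} = - \frac{1205091}{46}$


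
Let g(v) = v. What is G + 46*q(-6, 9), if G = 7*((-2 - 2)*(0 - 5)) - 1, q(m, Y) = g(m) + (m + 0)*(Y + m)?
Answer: -965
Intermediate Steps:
q(m, Y) = m + m*(Y + m) (q(m, Y) = m + (m + 0)*(Y + m) = m + m*(Y + m))
G = 139 (G = 7*(-4*(-5)) - 1 = 7*20 - 1 = 140 - 1 = 139)
G + 46*q(-6, 9) = 139 + 46*(-6*(1 + 9 - 6)) = 139 + 46*(-6*4) = 139 + 46*(-24) = 139 - 1104 = -965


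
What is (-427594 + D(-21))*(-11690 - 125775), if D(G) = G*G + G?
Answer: 58721473910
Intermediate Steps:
D(G) = G + G² (D(G) = G² + G = G + G²)
(-427594 + D(-21))*(-11690 - 125775) = (-427594 - 21*(1 - 21))*(-11690 - 125775) = (-427594 - 21*(-20))*(-137465) = (-427594 + 420)*(-137465) = -427174*(-137465) = 58721473910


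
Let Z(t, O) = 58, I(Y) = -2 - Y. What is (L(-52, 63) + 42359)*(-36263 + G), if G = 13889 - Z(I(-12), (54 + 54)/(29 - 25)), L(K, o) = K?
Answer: -949030624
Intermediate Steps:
G = 13831 (G = 13889 - 1*58 = 13889 - 58 = 13831)
(L(-52, 63) + 42359)*(-36263 + G) = (-52 + 42359)*(-36263 + 13831) = 42307*(-22432) = -949030624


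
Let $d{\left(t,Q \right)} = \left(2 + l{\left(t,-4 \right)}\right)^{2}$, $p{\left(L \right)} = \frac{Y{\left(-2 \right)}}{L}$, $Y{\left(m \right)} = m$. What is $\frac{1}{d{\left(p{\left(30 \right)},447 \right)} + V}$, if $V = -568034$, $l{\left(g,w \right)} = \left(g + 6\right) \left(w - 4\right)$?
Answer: $- \frac{225}{127342526} \approx -1.7669 \cdot 10^{-6}$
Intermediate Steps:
$l{\left(g,w \right)} = \left(-4 + w\right) \left(6 + g\right)$ ($l{\left(g,w \right)} = \left(6 + g\right) \left(-4 + w\right) = \left(-4 + w\right) \left(6 + g\right)$)
$p{\left(L \right)} = - \frac{2}{L}$
$d{\left(t,Q \right)} = \left(-46 - 8 t\right)^{2}$ ($d{\left(t,Q \right)} = \left(2 + \left(-24 - 4 t + 6 \left(-4\right) + t \left(-4\right)\right)\right)^{2} = \left(2 - \left(48 + 8 t\right)\right)^{2} = \left(-46 - 8 t\right)^{2}$)
$\frac{1}{d{\left(p{\left(30 \right)},447 \right)} + V} = \frac{1}{4 \left(23 + 4 \left(- \frac{2}{30}\right)\right)^{2} - 568034} = \frac{1}{4 \left(23 + 4 \left(\left(-2\right) \frac{1}{30}\right)\right)^{2} - 568034} = \frac{1}{4 \left(23 + 4 \left(- \frac{1}{15}\right)\right)^{2} - 568034} = \frac{1}{4 \left(23 - \frac{4}{15}\right)^{2} - 568034} = \frac{1}{4 \left(\frac{341}{15}\right)^{2} - 568034} = \frac{1}{4 \cdot \frac{116281}{225} - 568034} = \frac{1}{\frac{465124}{225} - 568034} = \frac{1}{- \frac{127342526}{225}} = - \frac{225}{127342526}$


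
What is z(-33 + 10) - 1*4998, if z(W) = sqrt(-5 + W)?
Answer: -4998 + 2*I*sqrt(7) ≈ -4998.0 + 5.2915*I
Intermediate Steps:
z(-33 + 10) - 1*4998 = sqrt(-5 + (-33 + 10)) - 1*4998 = sqrt(-5 - 23) - 4998 = sqrt(-28) - 4998 = 2*I*sqrt(7) - 4998 = -4998 + 2*I*sqrt(7)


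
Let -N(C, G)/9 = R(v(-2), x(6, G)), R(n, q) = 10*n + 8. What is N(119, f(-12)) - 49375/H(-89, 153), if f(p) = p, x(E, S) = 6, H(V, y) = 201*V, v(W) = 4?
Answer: -7678673/17889 ≈ -429.24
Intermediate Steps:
R(n, q) = 8 + 10*n
N(C, G) = -432 (N(C, G) = -9*(8 + 10*4) = -9*(8 + 40) = -9*48 = -432)
N(119, f(-12)) - 49375/H(-89, 153) = -432 - 49375/(201*(-89)) = -432 - 49375/(-17889) = -432 - 49375*(-1/17889) = -432 + 49375/17889 = -7678673/17889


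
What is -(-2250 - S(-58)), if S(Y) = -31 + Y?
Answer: 2161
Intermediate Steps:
-(-2250 - S(-58)) = -(-2250 - (-31 - 58)) = -(-2250 - 1*(-89)) = -(-2250 + 89) = -1*(-2161) = 2161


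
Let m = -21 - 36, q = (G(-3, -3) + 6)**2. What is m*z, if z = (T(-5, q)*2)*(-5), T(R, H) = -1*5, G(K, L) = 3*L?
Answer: -2850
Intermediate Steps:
q = 9 (q = (3*(-3) + 6)**2 = (-9 + 6)**2 = (-3)**2 = 9)
T(R, H) = -5
z = 50 (z = -5*2*(-5) = -10*(-5) = 50)
m = -57
m*z = -57*50 = -2850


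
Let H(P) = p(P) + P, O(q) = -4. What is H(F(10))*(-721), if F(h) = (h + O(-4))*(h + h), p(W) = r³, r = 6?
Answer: -242256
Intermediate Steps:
p(W) = 216 (p(W) = 6³ = 216)
F(h) = 2*h*(-4 + h) (F(h) = (h - 4)*(h + h) = (-4 + h)*(2*h) = 2*h*(-4 + h))
H(P) = 216 + P
H(F(10))*(-721) = (216 + 2*10*(-4 + 10))*(-721) = (216 + 2*10*6)*(-721) = (216 + 120)*(-721) = 336*(-721) = -242256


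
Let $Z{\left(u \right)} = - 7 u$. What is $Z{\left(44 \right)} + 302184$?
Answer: $301876$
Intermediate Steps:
$Z{\left(44 \right)} + 302184 = \left(-7\right) 44 + 302184 = -308 + 302184 = 301876$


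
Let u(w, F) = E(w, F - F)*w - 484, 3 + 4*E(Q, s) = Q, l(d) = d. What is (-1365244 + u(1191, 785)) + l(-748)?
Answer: -1012749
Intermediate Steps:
E(Q, s) = -¾ + Q/4
u(w, F) = -484 + w*(-¾ + w/4) (u(w, F) = (-¾ + w/4)*w - 484 = w*(-¾ + w/4) - 484 = -484 + w*(-¾ + w/4))
(-1365244 + u(1191, 785)) + l(-748) = (-1365244 + (-484 + (¼)*1191*(-3 + 1191))) - 748 = (-1365244 + (-484 + (¼)*1191*1188)) - 748 = (-1365244 + (-484 + 353727)) - 748 = (-1365244 + 353243) - 748 = -1012001 - 748 = -1012749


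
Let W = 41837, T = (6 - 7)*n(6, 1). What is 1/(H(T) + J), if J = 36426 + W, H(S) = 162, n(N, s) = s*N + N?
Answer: 1/78425 ≈ 1.2751e-5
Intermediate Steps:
n(N, s) = N + N*s (n(N, s) = N*s + N = N + N*s)
T = -12 (T = (6 - 7)*(6*(1 + 1)) = -6*2 = -1*12 = -12)
J = 78263 (J = 36426 + 41837 = 78263)
1/(H(T) + J) = 1/(162 + 78263) = 1/78425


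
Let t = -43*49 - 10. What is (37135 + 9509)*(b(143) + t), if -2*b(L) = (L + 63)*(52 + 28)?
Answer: -483091908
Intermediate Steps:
t = -2117 (t = -2107 - 10 = -2117)
b(L) = -2520 - 40*L (b(L) = -(L + 63)*(52 + 28)/2 = -(63 + L)*80/2 = -(5040 + 80*L)/2 = -2520 - 40*L)
(37135 + 9509)*(b(143) + t) = (37135 + 9509)*((-2520 - 40*143) - 2117) = 46644*((-2520 - 5720) - 2117) = 46644*(-8240 - 2117) = 46644*(-10357) = -483091908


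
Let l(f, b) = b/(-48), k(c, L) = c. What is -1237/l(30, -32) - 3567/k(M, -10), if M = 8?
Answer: -18411/8 ≈ -2301.4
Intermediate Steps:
l(f, b) = -b/48 (l(f, b) = b*(-1/48) = -b/48)
-1237/l(30, -32) - 3567/k(M, -10) = -1237/((-1/48*(-32))) - 3567/8 = -1237/2/3 - 3567*1/8 = -1237*3/2 - 3567/8 = -3711/2 - 3567/8 = -18411/8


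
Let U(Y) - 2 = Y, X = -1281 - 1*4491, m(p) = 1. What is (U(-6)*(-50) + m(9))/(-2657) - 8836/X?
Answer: 5579270/3834051 ≈ 1.4552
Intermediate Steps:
X = -5772 (X = -1281 - 4491 = -5772)
U(Y) = 2 + Y
(U(-6)*(-50) + m(9))/(-2657) - 8836/X = ((2 - 6)*(-50) + 1)/(-2657) - 8836/(-5772) = (-4*(-50) + 1)*(-1/2657) - 8836*(-1/5772) = (200 + 1)*(-1/2657) + 2209/1443 = 201*(-1/2657) + 2209/1443 = -201/2657 + 2209/1443 = 5579270/3834051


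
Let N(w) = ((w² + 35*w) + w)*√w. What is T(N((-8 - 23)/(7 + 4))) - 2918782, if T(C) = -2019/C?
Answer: -2918782 - 244299*I*√341/350765 ≈ -2.9188e+6 - 12.861*I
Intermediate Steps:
N(w) = √w*(w² + 36*w) (N(w) = (w² + 36*w)*√w = √w*(w² + 36*w))
T(N((-8 - 23)/(7 + 4))) - 2918782 = -2019*(7 + 4)^(3/2)/((-8 - 23)^(3/2)*(36 + (-8 - 23)/(7 + 4))) - 2918782 = -2019*11*I*√341/(961*(36 - 31/11)) - 2918782 = -2019*121*I*√341/350765 - 2918782 = -244299*I*√341/350765 - 2918782 = -2918782 - 244299*I*√341/350765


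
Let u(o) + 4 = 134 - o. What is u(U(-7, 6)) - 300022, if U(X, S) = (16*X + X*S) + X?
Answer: -299731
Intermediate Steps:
U(X, S) = 17*X + S*X (U(X, S) = (16*X + S*X) + X = 17*X + S*X)
u(o) = 130 - o (u(o) = -4 + (134 - o) = 130 - o)
u(U(-7, 6)) - 300022 = (130 - (-7)*(17 + 6)) - 300022 = (130 - (-7)*23) - 300022 = (130 - 1*(-161)) - 300022 = (130 + 161) - 300022 = 291 - 300022 = -299731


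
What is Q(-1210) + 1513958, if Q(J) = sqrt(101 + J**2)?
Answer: 1513958 + 3*sqrt(162689) ≈ 1.5152e+6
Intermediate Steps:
Q(-1210) + 1513958 = sqrt(101 + (-1210)**2) + 1513958 = sqrt(101 + 1464100) + 1513958 = sqrt(1464201) + 1513958 = 3*sqrt(162689) + 1513958 = 1513958 + 3*sqrt(162689)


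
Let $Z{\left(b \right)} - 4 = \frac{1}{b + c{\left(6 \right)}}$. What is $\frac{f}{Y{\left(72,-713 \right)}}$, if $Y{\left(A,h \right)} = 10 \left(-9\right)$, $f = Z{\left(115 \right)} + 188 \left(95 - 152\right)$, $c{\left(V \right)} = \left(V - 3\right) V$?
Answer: $\frac{284939}{2394} \approx 119.02$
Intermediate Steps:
$c{\left(V \right)} = V \left(-3 + V\right)$ ($c{\left(V \right)} = \left(-3 + V\right) V = V \left(-3 + V\right)$)
$Z{\left(b \right)} = 4 + \frac{1}{18 + b}$ ($Z{\left(b \right)} = 4 + \frac{1}{b + 6 \left(-3 + 6\right)} = 4 + \frac{1}{b + 6 \cdot 3} = 4 + \frac{1}{b + 18} = 4 + \frac{1}{18 + b}$)
$f = - \frac{1424695}{133}$ ($f = \frac{73 + 4 \cdot 115}{18 + 115} + 188 \left(95 - 152\right) = \frac{73 + 460}{133} + 188 \left(-57\right) = \frac{1}{133} \cdot 533 - 10716 = \frac{533}{133} - 10716 = - \frac{1424695}{133} \approx -10712.0$)
$Y{\left(A,h \right)} = -90$
$\frac{f}{Y{\left(72,-713 \right)}} = - \frac{1424695}{133 \left(-90\right)} = \left(- \frac{1424695}{133}\right) \left(- \frac{1}{90}\right) = \frac{284939}{2394}$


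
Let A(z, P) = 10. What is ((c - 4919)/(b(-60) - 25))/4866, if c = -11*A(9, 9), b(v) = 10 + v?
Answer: 5029/364950 ≈ 0.013780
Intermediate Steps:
c = -110 (c = -11*10 = -110)
((c - 4919)/(b(-60) - 25))/4866 = ((-110 - 4919)/((10 - 60) - 25))/4866 = -5029/(-50 - 25)*(1/4866) = -5029/(-75)*(1/4866) = -5029*(-1/75)*(1/4866) = (5029/75)*(1/4866) = 5029/364950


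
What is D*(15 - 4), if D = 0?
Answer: 0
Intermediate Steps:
D*(15 - 4) = 0*(15 - 4) = 0*11 = 0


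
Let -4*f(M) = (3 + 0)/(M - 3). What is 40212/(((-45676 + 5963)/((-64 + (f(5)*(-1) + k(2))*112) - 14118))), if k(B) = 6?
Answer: 541575216/39713 ≈ 13637.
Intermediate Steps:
f(M) = -3/(4*(-3 + M)) (f(M) = -(3 + 0)/(4*(M - 3)) = -3/(4*(-3 + M)))
40212/(((-45676 + 5963)/((-64 + (f(5)*(-1) + k(2))*112) - 14118))) = 40212/(((-45676 + 5963)/((-64 + (-3/(-12 + 4*5)*(-1) + 6)*112) - 14118))) = 40212/((-39713/((-64 + (-3/(-12 + 20)*(-1) + 6)*112) - 14118))) = 40212/((-39713/((-64 + (-3/8*(-1) + 6)*112) - 14118))) = 40212/((-39713/((-64 + (3/8 + 6)*112) - 14118))) = 40212/((-39713/((-64 + (51/8)*112) - 14118))) = 40212/((-39713/((-64 + 714) - 14118))) = 40212/((-39713/(650 - 14118))) = 40212/((-39713/(-13468))) = 40212/((-39713*(-1/13468))) = 40212/(39713/13468) = 40212*(13468/39713) = 541575216/39713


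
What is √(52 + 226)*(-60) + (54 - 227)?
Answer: -173 - 60*√278 ≈ -1173.4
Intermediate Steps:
√(52 + 226)*(-60) + (54 - 227) = √278*(-60) - 173 = -60*√278 - 173 = -173 - 60*√278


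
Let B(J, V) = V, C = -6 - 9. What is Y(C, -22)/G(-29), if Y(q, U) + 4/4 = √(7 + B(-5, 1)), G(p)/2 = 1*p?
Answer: 1/58 - √2/29 ≈ -0.031525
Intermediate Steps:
G(p) = 2*p (G(p) = 2*(1*p) = 2*p)
C = -15
Y(q, U) = -1 + 2*√2 (Y(q, U) = -1 + √(7 + 1) = -1 + √8 = -1 + 2*√2)
Y(C, -22)/G(-29) = (-1 + 2*√2)/((2*(-29))) = (-1 + 2*√2)/(-58) = (-1 + 2*√2)*(-1/58) = 1/58 - √2/29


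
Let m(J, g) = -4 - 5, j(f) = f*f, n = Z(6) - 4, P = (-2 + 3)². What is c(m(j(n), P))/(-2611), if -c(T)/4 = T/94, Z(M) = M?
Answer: -18/122717 ≈ -0.00014668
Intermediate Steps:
P = 1 (P = 1² = 1)
n = 2 (n = 6 - 4 = 2)
j(f) = f²
m(J, g) = -9
c(T) = -2*T/47 (c(T) = -4*T/94 = -2*T/47)
c(m(j(n), P))/(-2611) = -2/47*(-9)/(-2611) = (18/47)*(-1/2611) = -18/122717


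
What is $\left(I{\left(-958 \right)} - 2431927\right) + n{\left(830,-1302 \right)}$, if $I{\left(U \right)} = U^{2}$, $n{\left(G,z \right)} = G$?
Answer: $-1513333$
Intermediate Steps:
$\left(I{\left(-958 \right)} - 2431927\right) + n{\left(830,-1302 \right)} = \left(\left(-958\right)^{2} - 2431927\right) + 830 = \left(917764 - 2431927\right) + 830 = -1514163 + 830 = -1513333$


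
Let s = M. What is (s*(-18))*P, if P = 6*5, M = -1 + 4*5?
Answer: -10260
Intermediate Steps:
M = 19 (M = -1 + 20 = 19)
P = 30
s = 19
(s*(-18))*P = (19*(-18))*30 = -342*30 = -10260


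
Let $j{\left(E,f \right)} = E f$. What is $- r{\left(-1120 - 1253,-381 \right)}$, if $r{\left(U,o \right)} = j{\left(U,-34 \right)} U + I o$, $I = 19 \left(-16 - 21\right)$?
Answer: $191190543$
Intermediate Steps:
$I = -703$ ($I = 19 \left(-37\right) = -703$)
$r{\left(U,o \right)} = - 703 o - 34 U^{2}$ ($r{\left(U,o \right)} = U \left(-34\right) U - 703 o = - 34 U U - 703 o = - 34 U^{2} - 703 o = - 703 o - 34 U^{2}$)
$- r{\left(-1120 - 1253,-381 \right)} = - (\left(-703\right) \left(-381\right) - 34 \left(-1120 - 1253\right)^{2}) = - (267843 - 34 \left(-1120 - 1253\right)^{2}) = - (267843 - 34 \left(-2373\right)^{2}) = - (267843 - 191458386) = \left(-1\right) \left(-191190543\right) = 191190543$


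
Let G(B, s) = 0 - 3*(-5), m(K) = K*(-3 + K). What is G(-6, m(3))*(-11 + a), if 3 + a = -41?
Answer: -825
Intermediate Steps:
G(B, s) = 15 (G(B, s) = 0 + 15 = 15)
a = -44 (a = -3 - 41 = -44)
G(-6, m(3))*(-11 + a) = 15*(-11 - 44) = 15*(-55) = -825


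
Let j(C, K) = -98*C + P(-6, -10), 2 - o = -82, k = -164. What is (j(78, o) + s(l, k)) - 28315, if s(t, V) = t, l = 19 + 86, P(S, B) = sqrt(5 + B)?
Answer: -35854 + I*sqrt(5) ≈ -35854.0 + 2.2361*I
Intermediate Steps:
l = 105
o = 84 (o = 2 - 1*(-82) = 2 + 82 = 84)
j(C, K) = -98*C + I*sqrt(5) (j(C, K) = -98*C + sqrt(5 - 10) = -98*C + sqrt(-5) = -98*C + I*sqrt(5))
(j(78, o) + s(l, k)) - 28315 = ((-98*78 + I*sqrt(5)) + 105) - 28315 = ((-7644 + I*sqrt(5)) + 105) - 28315 = (-7539 + I*sqrt(5)) - 28315 = -35854 + I*sqrt(5)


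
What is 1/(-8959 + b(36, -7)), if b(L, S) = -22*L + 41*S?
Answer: -1/10038 ≈ -9.9621e-5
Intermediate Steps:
1/(-8959 + b(36, -7)) = 1/(-8959 + (-22*36 + 41*(-7))) = 1/(-8959 + (-792 - 287)) = 1/(-8959 - 1079) = 1/(-10038) = -1/10038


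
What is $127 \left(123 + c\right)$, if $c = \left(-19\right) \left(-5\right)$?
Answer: $27686$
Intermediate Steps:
$c = 95$
$127 \left(123 + c\right) = 127 \left(123 + 95\right) = 127 \cdot 218 = 27686$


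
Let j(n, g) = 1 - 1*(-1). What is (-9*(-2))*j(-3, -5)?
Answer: 36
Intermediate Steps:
j(n, g) = 2 (j(n, g) = 1 + 1 = 2)
(-9*(-2))*j(-3, -5) = -9*(-2)*2 = 18*2 = 36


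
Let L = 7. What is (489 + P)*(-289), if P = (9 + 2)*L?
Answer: -163574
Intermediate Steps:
P = 77 (P = (9 + 2)*7 = 11*7 = 77)
(489 + P)*(-289) = (489 + 77)*(-289) = 566*(-289) = -163574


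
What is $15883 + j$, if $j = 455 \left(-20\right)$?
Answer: $6783$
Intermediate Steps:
$j = -9100$
$15883 + j = 15883 - 9100 = 6783$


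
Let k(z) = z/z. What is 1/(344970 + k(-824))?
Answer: 1/344971 ≈ 2.8988e-6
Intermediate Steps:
k(z) = 1
1/(344970 + k(-824)) = 1/(344970 + 1) = 1/344971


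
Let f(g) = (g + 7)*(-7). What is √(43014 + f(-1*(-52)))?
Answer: √42601 ≈ 206.40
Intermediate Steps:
f(g) = -49 - 7*g (f(g) = (7 + g)*(-7) = -49 - 7*g)
√(43014 + f(-1*(-52))) = √(43014 + (-49 - (-7)*(-52))) = √(43014 + (-49 - 7*52)) = √(43014 + (-49 - 364)) = √(43014 - 413) = √42601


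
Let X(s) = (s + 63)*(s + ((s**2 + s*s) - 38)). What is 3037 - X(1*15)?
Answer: -30269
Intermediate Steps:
X(s) = (63 + s)*(-38 + s + 2*s**2) (X(s) = (63 + s)*(s + ((s**2 + s**2) - 38)) = (63 + s)*(s + (2*s**2 - 38)) = (63 + s)*(s + (-38 + 2*s**2)) = (63 + s)*(-38 + s + 2*s**2))
3037 - X(1*15) = 3037 - (-2394 + 2*(1*15)**3 + 25*(1*15) + 127*(1*15)**2) = 3037 - (-2394 + 2*15**3 + 25*15 + 127*15**2) = 3037 - (-2394 + 2*3375 + 375 + 127*225) = 3037 - (-2394 + 6750 + 375 + 28575) = 3037 - 1*33306 = 3037 - 33306 = -30269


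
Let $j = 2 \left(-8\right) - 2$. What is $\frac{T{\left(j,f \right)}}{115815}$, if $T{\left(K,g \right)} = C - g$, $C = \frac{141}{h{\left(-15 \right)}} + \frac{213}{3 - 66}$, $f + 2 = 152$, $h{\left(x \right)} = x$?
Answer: $- \frac{17092}{12160575} \approx -0.0014055$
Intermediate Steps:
$f = 150$ ($f = -2 + 152 = 150$)
$j = -18$ ($j = -16 - 2 = -18$)
$C = - \frac{1342}{105}$ ($C = \frac{141}{-15} + \frac{213}{3 - 66} = 141 \left(- \frac{1}{15}\right) + \frac{213}{3 - 66} = - \frac{47}{5} + \frac{213}{-63} = - \frac{47}{5} + 213 \left(- \frac{1}{63}\right) = - \frac{47}{5} - \frac{71}{21} = - \frac{1342}{105} \approx -12.781$)
$T{\left(K,g \right)} = - \frac{1342}{105} - g$
$\frac{T{\left(j,f \right)}}{115815} = \frac{- \frac{1342}{105} - 150}{115815} = \left(- \frac{1342}{105} - 150\right) \frac{1}{115815} = \left(- \frac{17092}{105}\right) \frac{1}{115815} = - \frac{17092}{12160575}$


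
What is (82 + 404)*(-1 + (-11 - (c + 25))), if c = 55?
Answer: -44712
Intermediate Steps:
(82 + 404)*(-1 + (-11 - (c + 25))) = (82 + 404)*(-1 + (-11 - (55 + 25))) = 486*(-1 + (-11 - 1*80)) = 486*(-1 + (-11 - 80)) = 486*(-1 - 91) = 486*(-92) = -44712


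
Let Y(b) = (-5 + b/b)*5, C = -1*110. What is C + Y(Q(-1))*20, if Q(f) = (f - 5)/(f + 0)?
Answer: -510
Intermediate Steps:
Q(f) = (-5 + f)/f
C = -110
Y(b) = -20 (Y(b) = (-5 + 1)*5 = -4*5 = -20)
C + Y(Q(-1))*20 = -110 - 20*20 = -110 - 400 = -510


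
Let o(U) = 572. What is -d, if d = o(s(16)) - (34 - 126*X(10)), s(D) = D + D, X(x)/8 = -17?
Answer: 16598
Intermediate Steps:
X(x) = -136 (X(x) = 8*(-17) = -136)
s(D) = 2*D
d = -16598 (d = 572 - (34 - 126*(-136)) = 572 - (34 + 17136) = 572 - 1*17170 = 572 - 17170 = -16598)
-d = -1*(-16598) = 16598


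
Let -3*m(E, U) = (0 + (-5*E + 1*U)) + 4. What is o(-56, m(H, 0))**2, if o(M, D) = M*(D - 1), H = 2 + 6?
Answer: 379456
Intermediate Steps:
H = 8
m(E, U) = -4/3 - U/3 + 5*E/3 (m(E, U) = -((0 + (-5*E + 1*U)) + 4)/3 = -((0 + (-5*E + U)) + 4)/3 = -((0 + (U - 5*E)) + 4)/3 = -((U - 5*E) + 4)/3 = -(4 + U - 5*E)/3 = -4/3 - U/3 + 5*E/3)
o(M, D) = M*(-1 + D)
o(-56, m(H, 0))**2 = (-56*(-1 + (-4/3 - 1/3*0 + (5/3)*8)))**2 = (-56*(-1 + (-4/3 + 0 + 40/3)))**2 = (-56*(-1 + 12))**2 = (-56*11)**2 = (-616)**2 = 379456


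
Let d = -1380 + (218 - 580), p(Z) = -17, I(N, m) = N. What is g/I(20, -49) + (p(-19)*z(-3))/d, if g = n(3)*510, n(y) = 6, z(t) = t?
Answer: 266475/1742 ≈ 152.97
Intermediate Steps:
d = -1742 (d = -1380 - 362 = -1742)
g = 3060 (g = 6*510 = 3060)
g/I(20, -49) + (p(-19)*z(-3))/d = 3060/20 - 17*(-3)/(-1742) = 3060*(1/20) + 51*(-1/1742) = 153 - 51/1742 = 266475/1742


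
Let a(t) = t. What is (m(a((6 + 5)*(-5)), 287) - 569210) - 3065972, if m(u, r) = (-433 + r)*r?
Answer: -3677084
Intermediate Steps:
m(u, r) = r*(-433 + r)
(m(a((6 + 5)*(-5)), 287) - 569210) - 3065972 = (287*(-433 + 287) - 569210) - 3065972 = (287*(-146) - 569210) - 3065972 = (-41902 - 569210) - 3065972 = -611112 - 3065972 = -3677084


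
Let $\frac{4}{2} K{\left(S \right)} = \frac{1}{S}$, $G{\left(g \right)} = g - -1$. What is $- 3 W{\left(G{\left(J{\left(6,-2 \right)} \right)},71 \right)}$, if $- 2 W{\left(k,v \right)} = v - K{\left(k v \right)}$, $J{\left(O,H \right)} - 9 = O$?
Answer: $\frac{483933}{4544} \approx 106.5$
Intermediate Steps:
$J{\left(O,H \right)} = 9 + O$
$G{\left(g \right)} = 1 + g$ ($G{\left(g \right)} = g + 1 = 1 + g$)
$K{\left(S \right)} = \frac{1}{2 S}$
$W{\left(k,v \right)} = - \frac{v}{2} + \frac{1}{4 k v}$ ($W{\left(k,v \right)} = - \frac{v - \frac{1}{2 k v}}{2} = - \frac{v}{2} + \frac{1}{4 k v}$)
$- 3 W{\left(G{\left(J{\left(6,-2 \right)} \right)},71 \right)} = - 3 \left(\left(- \frac{1}{2}\right) 71 + \frac{1}{4 \left(1 + \left(9 + 6\right)\right) 71}\right) = - 3 \left(- \frac{71}{2} + \frac{1}{4} \frac{1}{1 + 15} \cdot \frac{1}{71}\right) = - 3 \left(- \frac{71}{2} + \frac{1}{4} \cdot \frac{1}{16} \cdot \frac{1}{71}\right) = - 3 \left(- \frac{71}{2} + \frac{1}{4544}\right) = \left(-3\right) \left(- \frac{161311}{4544}\right) = \frac{483933}{4544}$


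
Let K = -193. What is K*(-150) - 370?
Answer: 28580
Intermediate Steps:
K*(-150) - 370 = -193*(-150) - 370 = 28950 - 370 = 28580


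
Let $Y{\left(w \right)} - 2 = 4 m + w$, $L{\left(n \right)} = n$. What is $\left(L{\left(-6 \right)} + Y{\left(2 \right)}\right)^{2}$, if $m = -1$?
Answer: $36$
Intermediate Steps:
$Y{\left(w \right)} = -2 + w$ ($Y{\left(w \right)} = 2 + \left(4 \left(-1\right) + w\right) = 2 + \left(-4 + w\right) = -2 + w$)
$\left(L{\left(-6 \right)} + Y{\left(2 \right)}\right)^{2} = \left(-6 + \left(-2 + 2\right)\right)^{2} = \left(-6 + 0\right)^{2} = \left(-6\right)^{2} = 36$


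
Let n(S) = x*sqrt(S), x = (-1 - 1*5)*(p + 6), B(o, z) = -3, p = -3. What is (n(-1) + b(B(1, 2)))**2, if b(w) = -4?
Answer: -308 + 144*I ≈ -308.0 + 144.0*I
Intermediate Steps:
x = -18 (x = (-1 - 1*5)*(-3 + 6) = (-1 - 5)*3 = -6*3 = -18)
n(S) = -18*sqrt(S)
(n(-1) + b(B(1, 2)))**2 = (-18*I - 4)**2 = (-4 - 18*I)**2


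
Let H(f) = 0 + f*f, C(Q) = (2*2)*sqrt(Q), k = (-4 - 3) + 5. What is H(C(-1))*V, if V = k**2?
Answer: -64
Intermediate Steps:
k = -2 (k = -7 + 5 = -2)
C(Q) = 4*sqrt(Q)
H(f) = f**2 (H(f) = 0 + f**2 = f**2)
V = 4 (V = (-2)**2 = 4)
H(C(-1))*V = (4*sqrt(-1))**2*4 = (4*I)**2*4 = -16*4 = -64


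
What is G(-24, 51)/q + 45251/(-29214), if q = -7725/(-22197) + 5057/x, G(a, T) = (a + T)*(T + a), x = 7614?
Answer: 1197207493451873/1665863874702 ≈ 718.67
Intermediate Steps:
G(a, T) = (T + a)² (G(a, T) = (T + a)*(T + a) = (T + a)²)
q = 57022793/56335986 (q = -7725/(-22197) + 5057/7614 = -7725*(-1/22197) + 5057*(1/7614) = 2575/7399 + 5057/7614 = 57022793/56335986 ≈ 1.0122)
G(-24, 51)/q + 45251/(-29214) = (51 - 24)²/(57022793/56335986) + 45251/(-29214) = 27²*(56335986/57022793) + 45251*(-1/29214) = 729*(56335986/57022793) - 45251/29214 = 41068933794/57022793 - 45251/29214 = 1197207493451873/1665863874702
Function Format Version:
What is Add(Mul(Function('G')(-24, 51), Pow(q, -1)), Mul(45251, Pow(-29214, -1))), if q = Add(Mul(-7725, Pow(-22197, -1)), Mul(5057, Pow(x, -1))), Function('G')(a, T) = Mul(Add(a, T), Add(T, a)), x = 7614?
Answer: Rational(1197207493451873, 1665863874702) ≈ 718.67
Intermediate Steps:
Function('G')(a, T) = Pow(Add(T, a), 2) (Function('G')(a, T) = Mul(Add(T, a), Add(T, a)) = Pow(Add(T, a), 2))
q = Rational(57022793, 56335986) (q = Add(Mul(-7725, Pow(-22197, -1)), Mul(5057, Pow(7614, -1))) = Add(Mul(-7725, Rational(-1, 22197)), Mul(5057, Rational(1, 7614))) = Add(Rational(2575, 7399), Rational(5057, 7614)) = Rational(57022793, 56335986) ≈ 1.0122)
Add(Mul(Function('G')(-24, 51), Pow(q, -1)), Mul(45251, Pow(-29214, -1))) = Add(Mul(Pow(Add(51, -24), 2), Pow(Rational(57022793, 56335986), -1)), Mul(45251, Pow(-29214, -1))) = Add(Mul(Pow(27, 2), Rational(56335986, 57022793)), Mul(45251, Rational(-1, 29214))) = Add(Mul(729, Rational(56335986, 57022793)), Rational(-45251, 29214)) = Add(Rational(41068933794, 57022793), Rational(-45251, 29214)) = Rational(1197207493451873, 1665863874702)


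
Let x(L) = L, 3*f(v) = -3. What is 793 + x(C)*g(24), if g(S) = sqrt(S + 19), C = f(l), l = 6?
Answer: 793 - sqrt(43) ≈ 786.44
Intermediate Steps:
f(v) = -1 (f(v) = (1/3)*(-3) = -1)
C = -1
g(S) = sqrt(19 + S)
793 + x(C)*g(24) = 793 - sqrt(19 + 24) = 793 - sqrt(43)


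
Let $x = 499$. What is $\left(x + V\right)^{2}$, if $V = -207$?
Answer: $85264$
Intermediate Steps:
$\left(x + V\right)^{2} = \left(499 - 207\right)^{2} = 292^{2} = 85264$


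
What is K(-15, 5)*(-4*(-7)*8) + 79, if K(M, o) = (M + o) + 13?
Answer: 751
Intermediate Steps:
K(M, o) = 13 + M + o
K(-15, 5)*(-4*(-7)*8) + 79 = (13 - 15 + 5)*(-4*(-7)*8) + 79 = 3*(28*8) + 79 = 3*224 + 79 = 672 + 79 = 751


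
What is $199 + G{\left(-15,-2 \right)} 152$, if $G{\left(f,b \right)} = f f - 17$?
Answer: $31815$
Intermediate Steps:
$G{\left(f,b \right)} = -17 + f^{2}$ ($G{\left(f,b \right)} = f^{2} - 17 = -17 + f^{2}$)
$199 + G{\left(-15,-2 \right)} 152 = 199 + \left(-17 + \left(-15\right)^{2}\right) 152 = 199 + \left(-17 + 225\right) 152 = 199 + 208 \cdot 152 = 199 + 31616 = 31815$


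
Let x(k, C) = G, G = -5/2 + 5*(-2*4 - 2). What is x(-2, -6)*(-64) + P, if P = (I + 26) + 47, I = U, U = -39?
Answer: 3394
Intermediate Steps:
I = -39
P = 34 (P = (-39 + 26) + 47 = -13 + 47 = 34)
G = -105/2 (G = -5*½ + 5*(-8 - 2) = -5/2 + 5*(-10) = -5/2 - 50 = -105/2 ≈ -52.500)
x(k, C) = -105/2
x(-2, -6)*(-64) + P = -105/2*(-64) + 34 = 3360 + 34 = 3394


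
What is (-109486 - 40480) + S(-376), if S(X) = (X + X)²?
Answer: 415538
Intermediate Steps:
S(X) = 4*X² (S(X) = (2*X)² = 4*X²)
(-109486 - 40480) + S(-376) = (-109486 - 40480) + 4*(-376)² = -149966 + 4*141376 = -149966 + 565504 = 415538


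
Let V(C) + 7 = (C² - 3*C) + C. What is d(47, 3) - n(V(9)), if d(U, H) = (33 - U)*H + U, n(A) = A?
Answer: -51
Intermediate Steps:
V(C) = -7 + C² - 2*C (V(C) = -7 + ((C² - 3*C) + C) = -7 + (C² - 2*C) = -7 + C² - 2*C)
d(U, H) = U + H*(33 - U) (d(U, H) = H*(33 - U) + U = U + H*(33 - U))
d(47, 3) - n(V(9)) = (47 + 33*3 - 1*3*47) - (-7 + 9² - 2*9) = (47 + 99 - 141) - (-7 + 81 - 18) = 5 - 1*56 = 5 - 56 = -51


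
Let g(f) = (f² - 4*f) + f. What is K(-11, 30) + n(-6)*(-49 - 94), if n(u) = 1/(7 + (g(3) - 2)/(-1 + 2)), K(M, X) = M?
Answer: -198/5 ≈ -39.600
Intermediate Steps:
g(f) = f² - 3*f
n(u) = ⅕ (n(u) = 1/(7 + (3*(-3 + 3) - 2)/(-1 + 2)) = 1/(7 + (3*0 - 2)/1) = 1/(7 + (0 - 2)*1) = 1/(7 - 2*1) = 1/(7 - 2) = 1/5 = ⅕)
K(-11, 30) + n(-6)*(-49 - 94) = -11 + (-49 - 94)/5 = -11 + (⅕)*(-143) = -11 - 143/5 = -198/5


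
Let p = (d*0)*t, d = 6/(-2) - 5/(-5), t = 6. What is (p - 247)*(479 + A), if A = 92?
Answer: -141037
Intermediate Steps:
d = -2 (d = 6*(-½) - 5*(-⅕) = -3 + 1 = -2)
p = 0 (p = -2*0*6 = 0*6 = 0)
(p - 247)*(479 + A) = (0 - 247)*(479 + 92) = -247*571 = -141037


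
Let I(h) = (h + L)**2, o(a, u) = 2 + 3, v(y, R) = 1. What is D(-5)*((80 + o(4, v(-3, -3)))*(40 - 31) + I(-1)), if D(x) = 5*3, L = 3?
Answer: 11535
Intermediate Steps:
o(a, u) = 5
D(x) = 15
I(h) = (3 + h)**2 (I(h) = (h + 3)**2 = (3 + h)**2)
D(-5)*((80 + o(4, v(-3, -3)))*(40 - 31) + I(-1)) = 15*((80 + 5)*(40 - 31) + (3 - 1)**2) = 15*(85*9 + 2**2) = 15*(765 + 4) = 15*769 = 11535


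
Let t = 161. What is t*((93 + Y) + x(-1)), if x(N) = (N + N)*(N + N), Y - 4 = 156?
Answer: 41377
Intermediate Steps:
Y = 160 (Y = 4 + 156 = 160)
x(N) = 4*N² (x(N) = (2*N)*(2*N) = 4*N²)
t*((93 + Y) + x(-1)) = 161*((93 + 160) + 4*(-1)²) = 161*(253 + 4*1) = 161*(253 + 4) = 161*257 = 41377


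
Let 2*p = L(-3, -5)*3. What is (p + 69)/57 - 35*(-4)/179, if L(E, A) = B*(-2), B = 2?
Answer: 6419/3401 ≈ 1.8874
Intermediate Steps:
L(E, A) = -4 (L(E, A) = 2*(-2) = -4)
p = -6 (p = (-4*3)/2 = (½)*(-12) = -6)
(p + 69)/57 - 35*(-4)/179 = (-6 + 69)/57 - 35*(-4)/179 = 63*(1/57) + 140*(1/179) = 21/19 + 140/179 = 6419/3401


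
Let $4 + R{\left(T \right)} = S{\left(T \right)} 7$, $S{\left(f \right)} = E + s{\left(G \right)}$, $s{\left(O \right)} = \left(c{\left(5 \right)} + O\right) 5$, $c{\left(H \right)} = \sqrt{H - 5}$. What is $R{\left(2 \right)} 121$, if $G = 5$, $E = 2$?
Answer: $22385$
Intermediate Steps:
$c{\left(H \right)} = \sqrt{-5 + H}$
$s{\left(O \right)} = 5 O$ ($s{\left(O \right)} = \left(\sqrt{-5 + 5} + O\right) 5 = \left(\sqrt{0} + O\right) 5 = \left(0 + O\right) 5 = O 5 = 5 O$)
$S{\left(f \right)} = 27$ ($S{\left(f \right)} = 2 + 5 \cdot 5 = 2 + 25 = 27$)
$R{\left(T \right)} = 185$ ($R{\left(T \right)} = -4 + 27 \cdot 7 = -4 + 189 = 185$)
$R{\left(2 \right)} 121 = 185 \cdot 121 = 22385$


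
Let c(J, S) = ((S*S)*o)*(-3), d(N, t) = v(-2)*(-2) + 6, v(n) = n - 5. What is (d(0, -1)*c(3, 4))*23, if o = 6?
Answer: -132480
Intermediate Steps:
v(n) = -5 + n
d(N, t) = 20 (d(N, t) = (-5 - 2)*(-2) + 6 = -7*(-2) + 6 = 14 + 6 = 20)
c(J, S) = -18*S² (c(J, S) = ((S*S)*6)*(-3) = (S²*6)*(-3) = (6*S²)*(-3) = -18*S²)
(d(0, -1)*c(3, 4))*23 = (20*(-18*4²))*23 = (20*(-18*16))*23 = (20*(-288))*23 = -5760*23 = -132480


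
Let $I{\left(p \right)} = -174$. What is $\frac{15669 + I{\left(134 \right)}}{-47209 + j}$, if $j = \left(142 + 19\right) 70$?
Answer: $- \frac{15495}{35939} \approx -0.43115$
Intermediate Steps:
$j = 11270$ ($j = 161 \cdot 70 = 11270$)
$\frac{15669 + I{\left(134 \right)}}{-47209 + j} = \frac{15669 - 174}{-47209 + 11270} = \frac{15495}{-35939} = 15495 \left(- \frac{1}{35939}\right) = - \frac{15495}{35939}$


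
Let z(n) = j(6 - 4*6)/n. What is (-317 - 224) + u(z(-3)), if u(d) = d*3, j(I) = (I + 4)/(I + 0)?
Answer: -4876/9 ≈ -541.78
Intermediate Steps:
j(I) = (4 + I)/I
z(n) = 7/(9*n) (z(n) = ((4 + (6 - 4*6))/(6 - 4*6))/n = ((4 + (6 - 24))/(6 - 24))/n = ((4 - 18)/(-18))/n = (-1/18*(-14))/n = 7/(9*n))
u(d) = 3*d
(-317 - 224) + u(z(-3)) = (-317 - 224) + 3*((7/9)/(-3)) = -541 + 3*((7/9)*(-1/3)) = -541 + 3*(-7/27) = -541 - 7/9 = -4876/9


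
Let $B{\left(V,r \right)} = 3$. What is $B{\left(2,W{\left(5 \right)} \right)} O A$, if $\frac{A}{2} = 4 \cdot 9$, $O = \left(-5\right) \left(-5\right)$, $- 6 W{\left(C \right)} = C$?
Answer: $5400$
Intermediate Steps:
$W{\left(C \right)} = - \frac{C}{6}$
$O = 25$
$A = 72$ ($A = 2 \cdot 4 \cdot 9 = 2 \cdot 36 = 72$)
$B{\left(2,W{\left(5 \right)} \right)} O A = 3 \cdot 25 \cdot 72 = 75 \cdot 72 = 5400$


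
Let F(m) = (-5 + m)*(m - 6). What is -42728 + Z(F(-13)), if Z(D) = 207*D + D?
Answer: 28408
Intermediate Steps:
F(m) = (-6 + m)*(-5 + m) (F(m) = (-5 + m)*(-6 + m) = (-6 + m)*(-5 + m))
Z(D) = 208*D
-42728 + Z(F(-13)) = -42728 + 208*(30 + (-13)² - 11*(-13)) = -42728 + 208*(30 + 169 + 143) = -42728 + 208*342 = -42728 + 71136 = 28408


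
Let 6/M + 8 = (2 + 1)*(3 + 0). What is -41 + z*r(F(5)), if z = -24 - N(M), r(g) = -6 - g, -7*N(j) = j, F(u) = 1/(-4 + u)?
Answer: 121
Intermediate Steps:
M = 6 (M = 6/(-8 + (2 + 1)*(3 + 0)) = 6/(-8 + 3*3) = 6/(-8 + 9) = 6/1 = 6*1 = 6)
N(j) = -j/7
z = -162/7 (z = -24 - (-1)*6/7 = -24 - 1*(-6/7) = -24 + 6/7 = -162/7 ≈ -23.143)
-41 + z*r(F(5)) = -41 - 162*(-6 - 1/(-4 + 5))/7 = -41 - 162*(-6 - 1/1)/7 = -41 - 162*(-6 - 1*1)/7 = -41 - 162*(-6 - 1)/7 = -41 - 162/7*(-7) = -41 + 162 = 121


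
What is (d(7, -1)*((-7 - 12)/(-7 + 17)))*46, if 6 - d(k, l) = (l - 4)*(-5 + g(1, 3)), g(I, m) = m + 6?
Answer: -11362/5 ≈ -2272.4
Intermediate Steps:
g(I, m) = 6 + m
d(k, l) = 22 - 4*l (d(k, l) = 6 - (l - 4)*(-5 + (6 + 3)) = 6 - (-4 + l)*(-5 + 9) = 6 - (-4 + l)*4 = 6 - (-16 + 4*l) = 6 + (16 - 4*l) = 22 - 4*l)
(d(7, -1)*((-7 - 12)/(-7 + 17)))*46 = ((22 - 4*(-1))*((-7 - 12)/(-7 + 17)))*46 = ((22 + 4)*(-19/10))*46 = (26*(-19*⅒))*46 = (26*(-19/10))*46 = -247/5*46 = -11362/5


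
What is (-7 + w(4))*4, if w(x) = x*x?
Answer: 36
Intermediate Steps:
w(x) = x**2
(-7 + w(4))*4 = (-7 + 4**2)*4 = (-7 + 16)*4 = 9*4 = 36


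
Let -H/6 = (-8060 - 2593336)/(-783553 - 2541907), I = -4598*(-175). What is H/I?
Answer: -278721/47782703375 ≈ -5.8331e-6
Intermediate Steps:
I = 804650
H = -3902094/831365 (H = -6*(-8060 - 2593336)/(-783553 - 2541907) = -(-15608376)/(-3325460) = -(-15608376)*(-1)/3325460 = -6*650349/831365 = -3902094/831365 ≈ -4.6936)
H/I = -3902094/831365/804650 = -3902094/831365*1/804650 = -278721/47782703375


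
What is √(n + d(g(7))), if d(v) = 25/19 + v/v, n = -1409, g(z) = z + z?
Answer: I*√507813/19 ≈ 37.506*I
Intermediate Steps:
g(z) = 2*z
d(v) = 44/19 (d(v) = 25*(1/19) + 1 = 25/19 + 1 = 44/19)
√(n + d(g(7))) = √(-1409 + 44/19) = √(-26727/19) = I*√507813/19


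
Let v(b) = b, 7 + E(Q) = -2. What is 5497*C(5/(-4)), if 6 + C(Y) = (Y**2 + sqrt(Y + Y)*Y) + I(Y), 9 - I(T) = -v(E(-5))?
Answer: -390287/16 - 27485*I*sqrt(10)/8 ≈ -24393.0 - 10864.0*I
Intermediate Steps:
E(Q) = -9 (E(Q) = -7 - 2 = -9)
I(T) = 0 (I(T) = 9 - (-1)*(-9) = 9 - 1*9 = 9 - 9 = 0)
C(Y) = -6 + Y**2 + sqrt(2)*Y**(3/2) (C(Y) = -6 + ((Y**2 + sqrt(Y + Y)*Y) + 0) = -6 + ((Y**2 + sqrt(2*Y)*Y) + 0) = -6 + ((Y**2 + (sqrt(2)*sqrt(Y))*Y) + 0) = -6 + ((Y**2 + sqrt(2)*Y**(3/2)) + 0) = -6 + (Y**2 + sqrt(2)*Y**(3/2)) = -6 + Y**2 + sqrt(2)*Y**(3/2))
5497*C(5/(-4)) = 5497*(-6 + (5/(-4))**2 + sqrt(2)*(5/(-4))**(3/2)) = 5497*(-6 + (5*(-1/4))**2 + sqrt(2)*(5*(-1/4))**(3/2)) = 5497*(-6 + (-5/4)**2 + sqrt(2)*(-5/4)**(3/2)) = 5497*(-6 + 25/16 + sqrt(2)*(-5*I*sqrt(5)/8)) = 5497*(-6 + 25/16 - 5*I*sqrt(10)/8) = 5497*(-71/16 - 5*I*sqrt(10)/8) = -390287/16 - 27485*I*sqrt(10)/8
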